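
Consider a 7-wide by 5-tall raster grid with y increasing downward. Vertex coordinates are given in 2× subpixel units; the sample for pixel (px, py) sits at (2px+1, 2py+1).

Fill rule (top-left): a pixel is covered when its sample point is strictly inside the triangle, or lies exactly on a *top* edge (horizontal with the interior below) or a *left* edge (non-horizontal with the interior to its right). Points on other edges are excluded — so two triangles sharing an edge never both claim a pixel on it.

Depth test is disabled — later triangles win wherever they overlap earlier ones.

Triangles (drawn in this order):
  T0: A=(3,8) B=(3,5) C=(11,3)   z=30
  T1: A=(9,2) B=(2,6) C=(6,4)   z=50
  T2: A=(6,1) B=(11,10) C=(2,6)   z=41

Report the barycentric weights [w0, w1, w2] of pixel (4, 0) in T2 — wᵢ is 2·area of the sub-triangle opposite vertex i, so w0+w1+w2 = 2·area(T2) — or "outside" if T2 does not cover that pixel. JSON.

T0:
  2·area = 24
  edge (3, 8)→(3, 5): d=(0,-3) top-left  bias=+0
  edge (3, 5)→(11, 3): d=(8,-2) top-left  bias=+0
  edge (11, 3)→(3, 8): d=(-8,5) right/bottom  bias=-1
    (1,0)@(3, 1): e=[0,-32,56] → .  [on edge]
    (1,1)@(3, 3): e=[0,-16,40] → .  [on edge]
    (5,1)@(11, 3): e=[24,0,0] → .  [on edge]
    (1,2)@(3, 5): e=[0,0,24] → X  [on edge]
    (2,2)@(5, 5): e=[6,4,14] → X
    (3,2)@(7, 5): e=[12,8,4] → X
    (4,2)@(9, 5): e=[18,12,-6] → .
    (1,3)@(3, 7): e=[0,16,8] → X  [on edge]
    (2,3)@(5, 7): e=[6,20,-2] → .
    (3,3)@(7, 7): e=[12,24,-12] → .
    (1,4)@(3, 9): e=[0,32,-8] → .  [on edge]
  covered (4 px):
    . . . . . . .
    . . . . . . .
    . X X X . . .
    . X . . . . .
    . . . . . . .
T1:
  2·area = 2  (B↔C swapped to make it positive)
  edge (9, 2)→(6, 4): d=(-3,2) right/bottom  bias=-1
  edge (6, 4)→(2, 6): d=(-4,2) right/bottom  bias=-1
  edge (2, 6)→(9, 2): d=(7,-4) top-left  bias=+0
  covered (0 px):
    . . . . . . .
    . . . . . . .
    . . . . . . .
    . . . . . . .
    . . . . . . .
T2:
  2·area = 61
  edge (6, 1)→(11, 10): d=(5,9) right/bottom  bias=-1
  edge (11, 10)→(2, 6): d=(-9,-4) top-left  bias=+0
  edge (2, 6)→(6, 1): d=(4,-5) top-left  bias=+0
    (2,1)@(5, 3): e=[19,39,3] → X
    (3,1)@(7, 3): e=[1,47,13] → X
    (4,1)@(9, 3): e=[-17,55,23] → .
    (1,2)@(3, 5): e=[47,13,1] → X
    (4,2)@(9, 5): e=[-7,37,31] → .
    (1,3)@(3, 7): e=[57,-5,9] → .
    (2,3)@(5, 7): e=[39,3,19] → X
    (4,3)@(9, 7): e=[3,19,39] → X
    (5,3)@(11, 7): e=[-15,27,49] → .
    (2,4)@(5, 9): e=[49,-15,27] → .
    (3,4)@(7, 9): e=[31,-7,37] → .
    (4,4)@(9, 9): e=[13,1,47] → X
  covered (9 px):
    . . . . . . .
    . . X X . . .
    . X X X . . .
    . . X X X . .
    . . . . X . .

Result: "outside"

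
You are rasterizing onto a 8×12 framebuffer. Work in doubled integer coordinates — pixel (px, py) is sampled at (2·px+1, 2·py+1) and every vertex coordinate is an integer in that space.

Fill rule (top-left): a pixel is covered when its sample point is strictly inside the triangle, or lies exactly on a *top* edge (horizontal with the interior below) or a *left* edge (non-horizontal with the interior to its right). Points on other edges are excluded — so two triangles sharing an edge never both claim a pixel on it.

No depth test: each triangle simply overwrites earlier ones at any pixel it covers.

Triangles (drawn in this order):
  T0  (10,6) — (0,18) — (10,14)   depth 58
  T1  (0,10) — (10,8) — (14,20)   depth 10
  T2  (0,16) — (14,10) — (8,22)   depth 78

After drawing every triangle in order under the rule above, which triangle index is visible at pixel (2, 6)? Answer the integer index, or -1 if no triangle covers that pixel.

T0:
  2·area = 80  (B↔C swapped to make it positive)
  edge (10, 6)→(10, 14): d=(0,8) right/bottom  bias=-1
  edge (10, 14)→(0, 18): d=(-10,4) right/bottom  bias=-1
  edge (0, 18)→(10, 6): d=(10,-12) top-left  bias=+0
    (4,4)@(9, 9): e=[8,54,18] → X
    (5,4)@(11, 9): e=[-8,46,42] → .
    (3,5)@(7, 11): e=[24,42,14] → X
    (5,5)@(11, 11): e=[-8,26,62] → .
    (2,6)@(5, 13): e=[40,30,10] → X
    (5,6)@(11, 13): e=[-8,6,82] → .
    (1,7)@(3, 15): e=[56,18,6] → X
    (4,7)@(9, 15): e=[8,-6,78] → .
    (0,8)@(1, 17): e=[72,6,2] → X
    (1,8)@(3, 17): e=[56,-2,26] → .
    (2,8)@(5, 17): e=[40,-10,50] → .
    (3,8)@(7, 17): e=[24,-18,74] → .
  covered (10 px):
    . . . . . . . .
    . . . . . . . .
    . . . . . . . .
    . . . . . . . .
    . . . . X . . .
    . . . X X . . .
    . . X X X . . .
    . X X X . . . .
    X . . . . . . .
    . . . . . . . .
    . . . . . . . .
    . . . . . . . .
T1:
  2·area = 128
  edge (0, 10)→(10, 8): d=(10,-2) top-left  bias=+0
  edge (10, 8)→(14, 20): d=(4,12) right/bottom  bias=-1
  edge (14, 20)→(0, 10): d=(-14,-10) top-left  bias=+0
    (4,2)@(9, 5): e=[-32,0,160] → .  [on edge]
    (7,3)@(15, 7): e=[0,-64,192] → .  [on edge]
    (2,4)@(5, 9): e=[0,64,64] → X  [on edge]
    (3,4)@(7, 9): e=[4,40,84] → X
    (4,4)@(9, 9): e=[8,16,104] → X
    (5,4)@(11, 9): e=[12,-8,124] → .
    (1,5)@(3, 11): e=[16,96,16] → X
    (5,5)@(11, 11): e=[32,0,96] → .  [on edge]
    (1,6)@(3, 13): e=[36,104,-12] → .
    (2,6)@(5, 13): e=[40,80,8] → X
    (5,6)@(11, 13): e=[52,8,68] → X
    (6,6)@(13, 13): e=[56,-16,88] → .
    (3,7)@(7, 15): e=[64,64,0] → X  [on edge]
    (6,8)@(13, 17): e=[96,0,32] → .  [on edge]
    (7,11)@(15, 23): e=[160,0,-32] → .  [on edge]
  covered (16 px):
    . . . . . . . .
    . . . . . . . .
    . . . . . . . .
    . . . . . . . .
    . . X X X . . .
    . X X X X . . .
    . . X X X X . .
    . . . X X X . .
    . . . . . X . .
    . . . . . . X .
    . . . . . . . .
    . . . . . . . .
T2:
  2·area = 132
  edge (0, 16)→(14, 10): d=(14,-6) top-left  bias=+0
  edge (14, 10)→(8, 22): d=(-6,12) right/bottom  bias=-1
  edge (8, 22)→(0, 16): d=(-8,-6) top-left  bias=+0
    (6,5)@(13, 11): e=[8,6,118] → X
    (7,5)@(15, 11): e=[20,-18,130] → .
    (3,6)@(7, 13): e=[0,66,66] → X  [on edge]
    (4,6)@(9, 13): e=[12,42,78] → X
    (5,6)@(11, 13): e=[24,18,90] → X
    (6,6)@(13, 13): e=[36,-6,102] → .
    (1,7)@(3, 15): e=[4,102,26] → X
    (2,7)@(5, 15): e=[16,78,38] → X
    (6,7)@(13, 15): e=[64,-18,86] → .
    (1,8)@(3, 17): e=[32,90,10] → X
    (5,8)@(11, 17): e=[80,-6,58] → .
    (1,9)@(3, 19): e=[60,78,-6] → .
  covered (17 px):
    . . . . . . . .
    . . . . . . . .
    . . . . . . . .
    . . . . . . . .
    . . . . . . . .
    . . . . . . X .
    . . . X X X . .
    . X X X X X . .
    . X X X X . . .
    . . X X X . . .
    . . . X . . . .
    . . . . . . . .

Z-buffer (winner per pixel, '.' = empty):
  . . . . . . . .
  . . . . . . . .
  . . . . . . . .
  . . . . . . . .
  . . 1 1 1 . . .
  . 1 1 1 1 . 2 .
  . . 1 2 2 2 . .
  . 2 2 2 2 2 . .
  0 2 2 2 2 1 . .
  . . 2 2 2 . 1 .
  . . . 2 . . . .
  . . . . . . . .

Result: 1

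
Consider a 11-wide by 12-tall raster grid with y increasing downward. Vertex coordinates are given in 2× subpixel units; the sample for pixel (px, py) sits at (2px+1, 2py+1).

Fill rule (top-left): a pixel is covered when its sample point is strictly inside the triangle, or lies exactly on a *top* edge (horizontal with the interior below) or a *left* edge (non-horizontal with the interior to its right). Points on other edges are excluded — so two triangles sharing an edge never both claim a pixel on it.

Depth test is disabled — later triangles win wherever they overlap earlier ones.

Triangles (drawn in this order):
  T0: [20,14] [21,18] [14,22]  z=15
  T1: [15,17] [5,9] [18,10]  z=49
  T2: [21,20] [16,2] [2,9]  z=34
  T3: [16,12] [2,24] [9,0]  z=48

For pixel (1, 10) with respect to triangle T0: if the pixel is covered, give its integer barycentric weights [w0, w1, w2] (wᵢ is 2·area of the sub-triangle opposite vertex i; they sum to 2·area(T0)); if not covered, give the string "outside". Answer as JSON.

T0:
  2·area = 32
  edge (20, 14)→(21, 18): d=(1,4) right/bottom  bias=-1
  edge (21, 18)→(14, 22): d=(-7,4) right/bottom  bias=-1
  edge (14, 22)→(20, 14): d=(6,-8) top-left  bias=+0
    (9,8)@(19, 17): e=[7,15,10] → X
    (10,8)@(21, 17): e=[-1,7,26] → .
    (8,9)@(17, 19): e=[17,9,6] → X
    (10,9)@(21, 19): e=[1,-7,38] → .
    (7,10)@(15, 21): e=[27,3,2] → X
    (8,10)@(17, 21): e=[19,-5,18] → .
    (9,10)@(19, 21): e=[11,-13,34] → .
    (7,11)@(15, 23): e=[29,-11,14] → .
  covered (4 px):
    . . . . . . . . . . .
    . . . . . . . . . . .
    . . . . . . . . . . .
    . . . . . . . . . . .
    . . . . . . . . . . .
    . . . . . . . . . . .
    . . . . . . . . . . .
    . . . . . . . . . . .
    . . . . . . . . . X .
    . . . . . . . . X X .
    . . . . . . . X . . .
    . . . . . . . . . . .
T1:
  2·area = 94
  edge (15, 17)→(5, 9): d=(-10,-8) top-left  bias=+0
  edge (5, 9)→(18, 10): d=(13,1) right/bottom  bias=-1
  edge (18, 10)→(15, 17): d=(-3,7) right/bottom  bias=-1
    (10,1)@(21, 3): e=[188,-94,0] → .  [on edge]
    (2,4)@(5, 9): e=[0,0,94] → .  [on edge]
    (4,5)@(9, 11): e=[12,22,60] → X
    (5,5)@(11, 11): e=[28,20,46] → X
    (6,5)@(13, 11): e=[44,18,32] → X
    (7,5)@(15, 11): e=[60,16,18] → X
    (8,5)@(17, 11): e=[76,14,4] → X
    (9,5)@(19, 11): e=[92,12,-10] → .
    (4,6)@(9, 13): e=[-8,48,54] → .
    (5,6)@(11, 13): e=[8,46,40] → X
    (8,6)@(17, 13): e=[56,40,-2] → .
    (5,7)@(11, 15): e=[-12,72,34] → .
    (7,8)@(15, 17): e=[0,94,0] → .  [on edge]
  covered (10 px):
    . . . . . . . . . . .
    . . . . . . . . . . .
    . . . . . . . . . . .
    . . . . . . . . . . .
    . . . . . . . . . . .
    . . . . X X X X X . .
    . . . . . X X X . . .
    . . . . . . X X . . .
    . . . . . . . . . . .
    . . . . . . . . . . .
    . . . . . . . . . . .
    . . . . . . . . . . .
T2:
  2·area = 287  (B↔C swapped to make it positive)
  edge (21, 20)→(2, 9): d=(-19,-11) top-left  bias=+0
  edge (2, 9)→(16, 2): d=(14,-7) top-left  bias=+0
  edge (16, 2)→(21, 20): d=(5,18) right/bottom  bias=-1
    (7,1)@(15, 3): e=[257,7,23] → X
    (8,1)@(17, 3): e=[279,21,-13] → .
    (5,2)@(11, 5): e=[175,7,105] → X
    (6,2)@(13, 5): e=[197,21,69] → X
    (8,2)@(17, 5): e=[241,49,-3] → .
    (3,3)@(7, 7): e=[93,7,187] → X
    (4,3)@(9, 7): e=[115,21,151] → X
    (8,3)@(17, 7): e=[203,77,7] → X
    (9,3)@(19, 7): e=[225,91,-29] → .
    (1,4)@(3, 9): e=[11,7,269] → X
    (2,4)@(5, 9): e=[33,21,233] → X
    (9,4)@(19, 9): e=[187,119,-19] → .
  covered (36 px):
    . . . . . . . . . . .
    . . . . . . . X . . .
    . . . . . X X X . . .
    . . . X X X X X X . .
    . X X X X X X X X . .
    . . . X X X X X X . .
    . . . . X X X X X X .
    . . . . . . X X X X .
    . . . . . . . . X X .
    . . . . . . . . . . .
    . . . . . . . . . . .
    . . . . . . . . . . .
T3:
  2·area = 252
  edge (16, 12)→(2, 24): d=(-14,12) right/bottom  bias=-1
  edge (2, 24)→(9, 0): d=(7,-24) top-left  bias=+0
  edge (9, 0)→(16, 12): d=(7,12) right/bottom  bias=-1
    (4,0)@(9, 1): e=[238,7,7] → X
    (5,0)@(11, 1): e=[214,55,-17] → .
    (4,1)@(9, 3): e=[210,21,21] → X
    (5,1)@(11, 3): e=[186,69,-3] → .
    (4,2)@(9, 5): e=[182,35,35] → X
    (5,2)@(11, 5): e=[158,83,11] → X
    (6,2)@(13, 5): e=[134,131,-13] → .
    (3,3)@(7, 7): e=[178,1,73] → X
    (6,3)@(13, 7): e=[106,145,1] → X
    (7,3)@(15, 7): e=[82,193,-23] → .
    (3,4)@(7, 9): e=[150,15,87] → X
    (7,4)@(15, 9): e=[54,207,-9] → .
  covered (33 px):
    . . . . X . . . . . .
    . . . . X . . . . . .
    . . . . X X . . . . .
    . . . X X X X . . . .
    . . . X X X X . . . .
    . . . X X X X X . . .
    . . . X X X X . . . .
    . . X X X X . . . . .
    . . X X X . . . . . .
    . . X X . . . . . . .
    . X X . . . . . . . .
    . X . . . . . . . . .

Final: "outside"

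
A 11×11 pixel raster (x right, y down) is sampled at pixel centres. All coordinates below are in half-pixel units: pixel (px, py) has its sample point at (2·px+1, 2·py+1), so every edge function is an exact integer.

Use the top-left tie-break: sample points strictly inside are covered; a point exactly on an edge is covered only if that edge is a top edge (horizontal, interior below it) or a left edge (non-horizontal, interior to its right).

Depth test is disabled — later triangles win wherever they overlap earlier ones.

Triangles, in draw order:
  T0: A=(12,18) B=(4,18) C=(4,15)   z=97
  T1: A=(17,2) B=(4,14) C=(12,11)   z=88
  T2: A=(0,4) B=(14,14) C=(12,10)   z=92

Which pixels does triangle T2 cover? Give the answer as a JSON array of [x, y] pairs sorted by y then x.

T0:
  2·area = 24
  edge (12, 18)→(4, 18): d=(-8,0) right/bottom  bias=-1
  edge (4, 18)→(4, 15): d=(0,-3) top-left  bias=+0
  edge (4, 15)→(12, 18): d=(8,3) right/bottom  bias=-1
    (2,8)@(5, 17): e=[8,3,13] → X
    (3,8)@(7, 17): e=[8,9,7] → X
    (4,8)@(9, 17): e=[8,15,1] → X
    (5,8)@(11, 17): e=[8,21,-5] → .
    (2,9)@(5, 19): e=[-8,3,29] → .
    (3,9)@(7, 19): e=[-8,9,23] → .
    (4,9)@(9, 19): e=[-8,15,17] → .
  covered (3 px):
    . . . . . . . . . . .
    . . . . . . . . . . .
    . . . . . . . . . . .
    . . . . . . . . . . .
    . . . . . . . . . . .
    . . . . . . . . . . .
    . . . . . . . . . . .
    . . . . . . . . . . .
    . . X X X . . . . . .
    . . . . . . . . . . .
    . . . . . . . . . . .
T1:
  2·area = 57  (B↔C swapped to make it positive)
  edge (17, 2)→(12, 11): d=(-5,9) right/bottom  bias=-1
  edge (12, 11)→(4, 14): d=(-8,3) right/bottom  bias=-1
  edge (4, 14)→(17, 2): d=(13,-12) top-left  bias=+0
    (7,2)@(15, 5): e=[3,39,15] → X
    (8,2)@(17, 5): e=[-15,33,39] → .
    (6,3)@(13, 7): e=[11,29,17] → X
    (7,3)@(15, 7): e=[-7,23,41] → .
    (5,4)@(11, 9): e=[19,19,19] → X
    (7,4)@(15, 9): e=[-17,7,67] → .
    (4,5)@(9, 11): e=[27,9,21] → X
    (6,5)@(13, 11): e=[-9,-3,69] → .
    (4,6)@(9, 13): e=[17,-7,47] → .
    (5,6)@(11, 13): e=[-1,-13,71] → .
  covered (6 px):
    . . . . . . . . . . .
    . . . . . . . . . . .
    . . . . . . . X . . .
    . . . . . . X . . . .
    . . . . . X X . . . .
    . . . . X X . . . . .
    . . . . . . . . . . .
    . . . . . . . . . . .
    . . . . . . . . . . .
    . . . . . . . . . . .
    . . . . . . . . . . .
T2:
  2·area = 36  (B↔C swapped to make it positive)
  edge (0, 4)→(12, 10): d=(12,6) right/bottom  bias=-1
  edge (12, 10)→(14, 14): d=(2,4) right/bottom  bias=-1
  edge (14, 14)→(0, 4): d=(-14,-10) top-left  bias=+0
    (2,3)@(5, 7): e=[6,22,8] → X
    (3,3)@(7, 7): e=[-6,14,28] → .
    (2,4)@(5, 9): e=[30,26,-20] → .
    (3,4)@(7, 9): e=[18,18,0] → X  [on edge]
    (4,4)@(9, 9): e=[6,10,20] → X
    (5,4)@(11, 9): e=[-6,2,40] → .
    (3,5)@(7, 11): e=[42,22,-28] → .
    (4,5)@(9, 11): e=[30,14,-8] → .
    (5,5)@(11, 11): e=[18,6,12] → X
    (6,5)@(13, 11): e=[6,-2,32] → .
    (5,6)@(11, 13): e=[42,10,-16] → .
    (6,6)@(13, 13): e=[30,2,4] → X
    (10,9)@(21, 19): e=[54,-18,0] → .  [on edge]
  covered (5 px):
    . . . . . . . . . . .
    . . . . . . . . . . .
    . . . . . . . . . . .
    . . X . . . . . . . .
    . . . X X . . . . . .
    . . . . . X . . . . .
    . . . . . . X . . . .
    . . . . . . . . . . .
    . . . . . . . . . . .
    . . . . . . . . . . .
    . . . . . . . . . . .

Answer: [[2,3],[3,4],[4,4],[5,5],[6,6]]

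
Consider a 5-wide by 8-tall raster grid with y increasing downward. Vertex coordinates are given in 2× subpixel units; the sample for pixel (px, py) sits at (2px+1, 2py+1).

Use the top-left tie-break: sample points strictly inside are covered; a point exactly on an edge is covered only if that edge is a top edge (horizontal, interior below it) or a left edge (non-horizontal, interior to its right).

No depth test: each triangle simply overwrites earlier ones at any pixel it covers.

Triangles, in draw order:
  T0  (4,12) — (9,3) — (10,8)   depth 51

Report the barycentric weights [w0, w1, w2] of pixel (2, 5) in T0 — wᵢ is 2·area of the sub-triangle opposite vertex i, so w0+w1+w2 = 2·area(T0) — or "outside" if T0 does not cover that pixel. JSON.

T0:
  2·area = 34
  edge (4, 12)→(9, 3): d=(5,-9) top-left  bias=+0
  edge (9, 3)→(10, 8): d=(1,5) right/bottom  bias=-1
  edge (10, 8)→(4, 12): d=(-6,4) right/bottom  bias=-1
    (4,1)@(9, 3): e=[0,0,34] → ·  [on edge]
    (4,2)@(9, 5): e=[10,2,22] → █
    (3,3)@(7, 7): e=[2,14,18] → █
    (3,4)@(7, 9): e=[12,16,6] → █
    (4,4)@(9, 9): e=[30,6,-2] → ·
    (2,5)@(5, 11): e=[4,28,2] → █
    (3,5)@(7, 11): e=[22,18,-6] → ·
    (2,6)@(5, 13): e=[14,30,-10] → ·
  covered (5 px):
    · · · · ·
    · · · · ·
    · · · · █
    · · · █ █
    · · · █ ·
    · · █ · ·
    · · · · ·
    · · · · ·

Final: [28,2,4]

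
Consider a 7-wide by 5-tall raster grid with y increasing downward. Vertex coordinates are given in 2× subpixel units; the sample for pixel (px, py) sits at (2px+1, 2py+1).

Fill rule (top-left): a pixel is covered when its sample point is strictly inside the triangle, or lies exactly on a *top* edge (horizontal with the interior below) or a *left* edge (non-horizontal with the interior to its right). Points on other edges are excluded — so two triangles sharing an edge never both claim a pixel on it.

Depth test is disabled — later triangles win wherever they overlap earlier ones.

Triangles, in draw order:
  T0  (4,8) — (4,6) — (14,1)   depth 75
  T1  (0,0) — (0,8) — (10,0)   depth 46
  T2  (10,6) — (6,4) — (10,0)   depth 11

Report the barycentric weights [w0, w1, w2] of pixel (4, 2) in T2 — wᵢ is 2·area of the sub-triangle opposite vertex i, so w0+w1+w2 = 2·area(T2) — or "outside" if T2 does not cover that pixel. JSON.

T0:
  2·area = 20
  edge (4, 8)→(4, 6): d=(0,-2) top-left  bias=+0
  edge (4, 6)→(14, 1): d=(10,-5) top-left  bias=+0
  edge (14, 1)→(4, 8): d=(-10,7) right/bottom  bias=-1
    (5,1)@(11, 3): e=[14,5,1] → X
    (6,1)@(13, 3): e=[18,15,-13] → .
    (3,2)@(7, 5): e=[6,5,9] → X
    (4,2)@(9, 5): e=[10,15,-5] → .
    (5,2)@(11, 5): e=[14,25,-19] → .
    (2,3)@(5, 7): e=[2,15,3] → X
    (3,3)@(7, 7): e=[6,25,-11] → .
    (2,4)@(5, 9): e=[2,35,-17] → .
  covered (3 px):
    . . . . . . .
    . . . . . X .
    . . . X . . .
    . . X . . . .
    . . . . . . .
T1:
  2·area = 80  (B↔C swapped to make it positive)
  edge (0, 0)→(10, 0): d=(10,0) top-left  bias=+0
  edge (10, 0)→(0, 8): d=(-10,8) right/bottom  bias=-1
  edge (0, 8)→(0, 0): d=(0,-8) top-left  bias=+0
    (0,0)@(1, 1): e=[10,62,8] → X
    (1,0)@(3, 1): e=[10,46,24] → X
    (2,0)@(5, 1): e=[10,30,40] → X
    (3,0)@(7, 1): e=[10,14,56] → X
    (4,0)@(9, 1): e=[10,-2,72] → .
    (0,1)@(1, 3): e=[30,42,8] → X
    (3,1)@(7, 3): e=[30,-6,56] → .
    (0,2)@(1, 5): e=[50,22,8] → X
    (2,2)@(5, 5): e=[50,-10,40] → .
    (0,3)@(1, 7): e=[70,2,8] → X
    (1,3)@(3, 7): e=[70,-14,24] → .
    (0,4)@(1, 9): e=[90,-18,8] → .
  covered (10 px):
    X X X X . . .
    X X X . . . .
    X X . . . . .
    X . . . . . .
    . . . . . . .
T2:
  2·area = 24
  edge (10, 6)→(6, 4): d=(-4,-2) top-left  bias=+0
  edge (6, 4)→(10, 0): d=(4,-4) top-left  bias=+0
  edge (10, 0)→(10, 6): d=(0,6) right/bottom  bias=-1
    (4,0)@(9, 1): e=[18,0,6] → X  [on edge]
    (5,0)@(11, 1): e=[22,8,-6] → .
    (3,1)@(7, 3): e=[6,0,18] → X  [on edge]
    (5,1)@(11, 3): e=[14,16,-6] → .
    (2,2)@(5, 5): e=[-6,0,30] → .  [on edge]
    (3,2)@(7, 5): e=[-2,8,18] → .
    (4,2)@(9, 5): e=[2,16,6] → X
    (5,2)@(11, 5): e=[6,24,-6] → .
    (1,3)@(3, 7): e=[-18,0,42] → .  [on edge]
    (4,3)@(9, 7): e=[-6,24,6] → .
    (0,4)@(1, 9): e=[-30,0,54] → .  [on edge]
  covered (4 px):
    . . . . X . .
    . . . X X . .
    . . . . X . .
    . . . . . . .
    . . . . . . .

Final: [16,6,2]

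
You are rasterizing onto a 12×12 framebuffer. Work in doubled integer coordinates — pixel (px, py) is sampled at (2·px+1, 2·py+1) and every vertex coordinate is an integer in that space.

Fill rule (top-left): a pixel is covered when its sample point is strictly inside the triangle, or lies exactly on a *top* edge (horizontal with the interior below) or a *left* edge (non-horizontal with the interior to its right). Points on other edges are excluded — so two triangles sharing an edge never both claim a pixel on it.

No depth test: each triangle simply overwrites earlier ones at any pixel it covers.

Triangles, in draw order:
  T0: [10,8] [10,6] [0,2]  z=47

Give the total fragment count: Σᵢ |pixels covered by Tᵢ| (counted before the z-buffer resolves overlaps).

T0:
  2·area = 20  (B↔C swapped to make it positive)
  edge (10, 8)→(0, 2): d=(-10,-6) top-left  bias=+0
  edge (0, 2)→(10, 6): d=(10,4) right/bottom  bias=-1
  edge (10, 6)→(10, 8): d=(0,2) right/bottom  bias=-1
    (2,2)@(5, 5): e=[0,10,10] → #  [on edge]
    (3,2)@(7, 5): e=[12,2,6] → #
    (4,2)@(9, 5): e=[24,-6,2] → ·
    (2,3)@(5, 7): e=[-20,30,10] → ·
    (3,3)@(7, 7): e=[-8,22,6] → ·
    (4,3)@(9, 7): e=[4,14,2] → #
    (5,3)@(11, 7): e=[16,6,-2] → ·
    (4,4)@(9, 9): e=[-16,34,2] → ·
    (7,5)@(15, 11): e=[0,30,-10] → ·  [on edge]
  covered (3 px):
    · · · · · · · · · · · ·
    · · · · · · · · · · · ·
    · · # # · · · · · · · ·
    · · · · # · · · · · · ·
    · · · · · · · · · · · ·
    · · · · · · · · · · · ·
    · · · · · · · · · · · ·
    · · · · · · · · · · · ·
    · · · · · · · · · · · ·
    · · · · · · · · · · · ·
    · · · · · · · · · · · ·
    · · · · · · · · · · · ·

Final: 3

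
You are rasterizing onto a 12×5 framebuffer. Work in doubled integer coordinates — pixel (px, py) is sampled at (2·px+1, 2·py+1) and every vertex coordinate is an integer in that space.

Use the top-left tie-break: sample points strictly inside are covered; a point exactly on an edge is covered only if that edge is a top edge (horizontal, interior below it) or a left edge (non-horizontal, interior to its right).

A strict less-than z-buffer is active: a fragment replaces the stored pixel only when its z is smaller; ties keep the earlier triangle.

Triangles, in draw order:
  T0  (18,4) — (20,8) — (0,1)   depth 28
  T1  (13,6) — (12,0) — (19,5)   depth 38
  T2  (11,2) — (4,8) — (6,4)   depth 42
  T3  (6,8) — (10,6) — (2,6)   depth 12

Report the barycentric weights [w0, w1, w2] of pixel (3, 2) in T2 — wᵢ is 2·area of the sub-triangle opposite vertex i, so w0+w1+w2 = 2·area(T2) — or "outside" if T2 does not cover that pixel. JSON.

T0:
  2·area = 66
  edge (18, 4)→(20, 8): d=(2,4) right/bottom  bias=-1
  edge (20, 8)→(0, 1): d=(-20,-7) top-left  bias=+0
  edge (0, 1)→(18, 4): d=(18,3) right/bottom  bias=-1
    (3,1)@(7, 3): e=[42,9,15] → █
    (4,1)@(9, 3): e=[34,23,9] → █
    (5,1)@(11, 3): e=[26,37,3] → █
    (6,1)@(13, 3): e=[18,51,-3] → ·
    (3,2)@(7, 5): e=[46,-31,51] → ·
    (4,2)@(9, 5): e=[38,-17,45] → ·
    (5,2)@(11, 5): e=[30,-3,39] → ·
    (6,2)@(13, 5): e=[22,11,33] → █
    (7,2)@(15, 5): e=[14,25,27] → █
    (8,2)@(17, 5): e=[6,39,21] → █
    (9,2)@(19, 5): e=[-2,53,15] → ·
    (6,3)@(13, 7): e=[26,-29,69] → ·
  covered (7 px):
    · · · · · · · · · · · ·
    · · · █ █ █ · · · · · ·
    · · · · · · █ █ █ · · ·
    · · · · · · · · · █ · ·
    · · · · · · · · · · · ·
T1:
  2·area = 37
  edge (13, 6)→(12, 0): d=(-1,-6) top-left  bias=+0
  edge (12, 0)→(19, 5): d=(7,5) right/bottom  bias=-1
  edge (19, 5)→(13, 6): d=(-6,1) right/bottom  bias=-1
    (6,0)@(13, 1): e=[5,2,30] → █
    (7,0)@(15, 1): e=[17,-8,28] → ·
    (6,1)@(13, 3): e=[3,16,18] → █
    (7,1)@(15, 3): e=[15,6,16] → █
    (8,1)@(17, 3): e=[27,-4,14] → ·
    (6,2)@(13, 5): e=[1,30,6] → █
    (8,2)@(17, 5): e=[25,10,2] → █
    (9,2)@(19, 5): e=[37,0,0] → ·  [on edge]
    (3,3)@(7, 7): e=[-37,74,0] → ·  [on edge]
    (6,3)@(13, 7): e=[-1,44,-6] → ·
    (7,3)@(15, 7): e=[11,34,-8] → ·
    (8,3)@(17, 7): e=[23,24,-10] → ·
  covered (6 px):
    · · · · · · █ · · · · ·
    · · · · · · █ █ · · · ·
    · · · · · · █ █ █ · · ·
    · · · · · · · · · · · ·
    · · · · · · · · · · · ·
T2:
  2·area = 16
  edge (11, 2)→(4, 8): d=(-7,6) right/bottom  bias=-1
  edge (4, 8)→(6, 4): d=(2,-4) top-left  bias=+0
  edge (6, 4)→(11, 2): d=(5,-2) top-left  bias=+0
    (4,1)@(9, 3): e=[5,10,1] → █
    (5,1)@(11, 3): e=[-7,18,5] → ·
    (3,2)@(7, 5): e=[3,6,7] → █
    (4,2)@(9, 5): e=[-9,14,11] → ·
    (2,3)@(5, 7): e=[1,2,13] → █
    (3,3)@(7, 7): e=[-11,10,17] → ·
    (2,4)@(5, 9): e=[-13,6,23] → ·
  covered (3 px):
    · · · · · · · · · · · ·
    · · · · █ · · · · · · ·
    · · · █ · · · · · · · ·
    · · █ · · · · · · · · ·
    · · · · · · · · · · · ·
T3:
  2·area = 16  (B↔C swapped to make it positive)
  edge (6, 8)→(2, 6): d=(-4,-2) top-left  bias=+0
  edge (2, 6)→(10, 6): d=(8,0) top-left  bias=+0
  edge (10, 6)→(6, 8): d=(-4,2) right/bottom  bias=-1
    (2,3)@(5, 7): e=[2,8,6] → █
    (3,3)@(7, 7): e=[6,8,2] → █
    (4,3)@(9, 7): e=[10,8,-2] → ·
    (2,4)@(5, 9): e=[-6,24,-2] → ·
    (3,4)@(7, 9): e=[-2,24,-6] → ·
  covered (2 px):
    · · · · · · · · · · · ·
    · · · · · · · · · · · ·
    · · · · · · · · · · · ·
    · · █ █ · · · · · · · ·
    · · · · · · · · · · · ·

Result: [6,7,3]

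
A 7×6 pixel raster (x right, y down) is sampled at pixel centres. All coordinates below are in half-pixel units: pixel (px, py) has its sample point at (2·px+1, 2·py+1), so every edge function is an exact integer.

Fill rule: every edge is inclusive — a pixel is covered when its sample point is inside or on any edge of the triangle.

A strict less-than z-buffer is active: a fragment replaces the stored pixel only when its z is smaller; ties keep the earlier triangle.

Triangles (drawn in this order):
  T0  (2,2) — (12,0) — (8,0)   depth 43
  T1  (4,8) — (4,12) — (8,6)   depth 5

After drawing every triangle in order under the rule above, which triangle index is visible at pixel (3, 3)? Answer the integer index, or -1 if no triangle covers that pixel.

T0:
  2·area = 8  (B↔C swapped to make it positive)
  edge (2, 2)→(8, 0): d=(6,-2) inclusive
  edge (8, 0)→(12, 0): d=(4,0) inclusive
  edge (12, 0)→(2, 2): d=(-10,2) inclusive
    (2,0)@(5, 1): e=[0,4,4] → X  [on edge]
    (3,0)@(7, 1): e=[4,4,0] → X  [on edge]
    (4,0)@(9, 1): e=[8,4,-4] → .
    (2,1)@(5, 3): e=[12,12,-16] → .
    (3,1)@(7, 3): e=[16,12,-20] → .
  covered (2 px):
    . . X X . . .
    . . . . . . .
    . . . . . . .
    . . . . . . .
    . . . . . . .
    . . . . . . .
T1:
  2·area = 16  (B↔C swapped to make it positive)
  edge (4, 8)→(8, 6): d=(4,-2) inclusive
  edge (8, 6)→(4, 12): d=(-4,6) inclusive
  edge (4, 12)→(4, 8): d=(0,-4) inclusive
    (3,3)@(7, 7): e=[2,2,12] → X
    (4,3)@(9, 7): e=[6,-10,20] → .
    (2,4)@(5, 9): e=[6,6,4] → X
    (3,4)@(7, 9): e=[10,-6,12] → .
    (2,5)@(5, 11): e=[14,-2,4] → .
  covered (2 px):
    . . . . . . .
    . . . . . . .
    . . . . . . .
    . . . X . . .
    . . X . . . .
    . . . . . . .

Z-buffer (winner per pixel, '.' = empty):
  . . 0 0 . . .
  . . . . . . .
  . . . . . . .
  . . . 1 . . .
  . . 1 . . . .
  . . . . . . .

Answer: 1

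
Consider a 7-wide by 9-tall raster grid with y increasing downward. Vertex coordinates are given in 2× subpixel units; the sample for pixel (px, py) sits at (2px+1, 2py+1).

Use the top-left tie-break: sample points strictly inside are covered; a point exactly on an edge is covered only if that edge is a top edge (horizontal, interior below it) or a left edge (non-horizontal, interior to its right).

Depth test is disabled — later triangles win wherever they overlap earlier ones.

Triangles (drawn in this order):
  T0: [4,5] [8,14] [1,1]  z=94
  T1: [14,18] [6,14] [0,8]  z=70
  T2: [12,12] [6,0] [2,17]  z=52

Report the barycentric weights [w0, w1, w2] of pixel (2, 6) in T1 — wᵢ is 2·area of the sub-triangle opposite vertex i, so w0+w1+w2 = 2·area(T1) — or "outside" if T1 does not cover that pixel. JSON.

T0:
  2·area = 11
  edge (4, 5)→(8, 14): d=(4,9) right/bottom  bias=-1
  edge (8, 14)→(1, 1): d=(-7,-13) top-left  bias=+0
  edge (1, 1)→(4, 5): d=(3,4) right/bottom  bias=-1
    (0,0)@(1, 1): e=[11,0,0] → ·  [on edge]
    (3,4)@(7, 9): e=[-11,22,0] → ·  [on edge]
    (6,8)@(13, 17): e=[-33,44,0] → ·  [on edge]
  covered (0 px):
    · · · · · · ·
    · · · · · · ·
    · · · · · · ·
    · · · · · · ·
    · · · · · · ·
    · · · · · · ·
    · · · · · · ·
    · · · · · · ·
    · · · · · · ·
T1:
  2·area = 24
  edge (14, 18)→(6, 14): d=(-8,-4) top-left  bias=+0
  edge (6, 14)→(0, 8): d=(-6,-6) top-left  bias=+0
  edge (0, 8)→(14, 18): d=(14,10) right/bottom  bias=-1
    (0,4)@(1, 9): e=[20,0,4] → #  [on edge]
    (1,4)@(3, 9): e=[28,12,-16] → ·
    (0,5)@(1, 11): e=[4,-12,32] → ·
    (1,5)@(3, 11): e=[12,0,12] → #  [on edge]
    (2,5)@(5, 11): e=[20,12,-8] → ·
    (1,6)@(3, 13): e=[-4,-12,40] → ·
    (2,6)@(5, 13): e=[4,0,20] → #  [on edge]
    (3,6)@(7, 13): e=[12,12,0] → ·  [on edge]
    (2,7)@(5, 15): e=[-12,-12,48] → ·
    (3,7)@(7, 15): e=[-4,0,28] → ·  [on edge]
    (4,7)@(9, 15): e=[4,12,8] → #
    (5,7)@(11, 15): e=[12,24,-12] → ·
    (4,8)@(9, 17): e=[-12,0,36] → ·  [on edge]
  covered (4 px):
    · · · · · · ·
    · · · · · · ·
    · · · · · · ·
    · · · · · · ·
    # · · · · · ·
    · # · · · · ·
    · · # · · · ·
    · · · · # · ·
    · · · · · · ·
T2:
  2·area = 150  (B↔C swapped to make it positive)
  edge (12, 12)→(2, 17): d=(-10,5) right/bottom  bias=-1
  edge (2, 17)→(6, 0): d=(4,-17) top-left  bias=+0
  edge (6, 0)→(12, 12): d=(6,12) right/bottom  bias=-1
    (3,1)@(7, 3): e=[115,29,6] → #
    (4,1)@(9, 3): e=[105,63,-18] → ·
    (2,2)@(5, 5): e=[105,3,42] → #
    (4,2)@(9, 5): e=[85,71,-6] → ·
    (2,3)@(5, 7): e=[85,11,54] → #
    (4,3)@(9, 7): e=[65,79,6] → #
    (5,3)@(11, 7): e=[55,113,-18] → ·
    (2,4)@(5, 9): e=[65,19,66] → #
    (5,4)@(11, 9): e=[35,121,-6] → ·
    (2,5)@(5, 11): e=[45,27,78] → #
    (5,5)@(11, 11): e=[15,129,6] → #
    (6,5)@(13, 11): e=[5,163,-18] → ·
  covered (19 px):
    · · · · · · ·
    · · · # · · ·
    · · # # · · ·
    · · # # # · ·
    · · # # # · ·
    · · # # # # ·
    · # # # # · ·
    · # # · · · ·
    · · · · · · ·

Final: [0,20,4]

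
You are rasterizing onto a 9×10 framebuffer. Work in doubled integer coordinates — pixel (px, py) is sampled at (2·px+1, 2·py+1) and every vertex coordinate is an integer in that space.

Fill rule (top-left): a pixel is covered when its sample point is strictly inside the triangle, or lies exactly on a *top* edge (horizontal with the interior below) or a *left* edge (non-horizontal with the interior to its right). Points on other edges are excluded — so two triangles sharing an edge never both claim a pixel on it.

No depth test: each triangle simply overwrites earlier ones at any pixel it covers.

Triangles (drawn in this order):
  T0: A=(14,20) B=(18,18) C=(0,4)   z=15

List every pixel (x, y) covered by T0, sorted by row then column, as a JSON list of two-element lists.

T0:
  2·area = 92  (B↔C swapped to make it positive)
  edge (14, 20)→(0, 4): d=(-14,-16) top-left  bias=+0
  edge (0, 4)→(18, 18): d=(18,14) right/bottom  bias=-1
  edge (18, 18)→(14, 20): d=(-4,2) right/bottom  bias=-1
    (0,2)@(1, 5): e=[2,4,86] → █
    (1,2)@(3, 5): e=[34,-24,82] → ·
    (0,3)@(1, 7): e=[-26,40,78] → ·
    (1,3)@(3, 7): e=[6,12,74] → █
    (2,3)@(5, 7): e=[38,-16,70] → ·
    (1,4)@(3, 9): e=[-22,48,66] → ·
    (2,4)@(5, 9): e=[10,20,62] → █
    (3,4)@(7, 9): e=[42,-8,58] → ·
    (2,5)@(5, 11): e=[-18,56,54] → ·
    (3,5)@(7, 11): e=[14,28,50] → █
    (4,5)@(9, 11): e=[46,0,46] → ·  [on edge]
    (3,6)@(7, 13): e=[-14,64,42] → ·
  covered (11 px):
    · · · · · · · · ·
    · · · · · · · · ·
    █ · · · · · · · ·
    · █ · · · · · · ·
    · · █ · · · · · ·
    · · · █ · · · · ·
    · · · · █ █ · · ·
    · · · · · █ █ · ·
    · · · · · · █ █ ·
    · · · · · · · █ ·

Answer: [[0,2],[1,3],[2,4],[3,5],[4,6],[5,6],[5,7],[6,7],[6,8],[7,8],[7,9]]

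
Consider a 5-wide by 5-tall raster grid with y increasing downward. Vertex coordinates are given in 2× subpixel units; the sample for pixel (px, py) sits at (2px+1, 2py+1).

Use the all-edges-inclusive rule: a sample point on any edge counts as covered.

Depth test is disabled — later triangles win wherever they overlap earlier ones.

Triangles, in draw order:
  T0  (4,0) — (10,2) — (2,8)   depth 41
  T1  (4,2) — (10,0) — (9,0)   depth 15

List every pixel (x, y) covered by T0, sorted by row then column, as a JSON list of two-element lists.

T0:
  2·area = 52
  edge (4, 0)→(10, 2): d=(6,2) inclusive
  edge (10, 2)→(2, 8): d=(-8,6) inclusive
  edge (2, 8)→(4, 0): d=(2,-8) inclusive
    (2,0)@(5, 1): e=[4,38,10] → X
    (3,0)@(7, 1): e=[0,26,26] → X  [on edge]
    (4,0)@(9, 1): e=[-4,14,42] → .
    (2,1)@(5, 3): e=[16,22,14] → X
    (4,1)@(9, 3): e=[8,-2,46] → .
    (1,2)@(3, 5): e=[32,18,2] → X
    (3,2)@(7, 5): e=[24,-6,34] → .
    (1,3)@(3, 7): e=[44,2,6] → X
    (2,3)@(5, 7): e=[40,-10,22] → .
    (1,4)@(3, 9): e=[56,-14,10] → .
  covered (7 px):
    . . X X .
    . . X X .
    . X X . .
    . X . . .
    . . . . .
T1:
  2·area = 2  (B↔C swapped to make it positive)
  edge (4, 2)→(9, 0): d=(5,-2) inclusive
  edge (9, 0)→(10, 0): d=(1,0) inclusive
  edge (10, 0)→(4, 2): d=(-6,2) inclusive
    (3,0)@(7, 1): e=[1,1,0] → X  [on edge]
    (4,0)@(9, 1): e=[5,1,-4] → .
    (0,1)@(1, 3): e=[-1,3,0] → .  [on edge]
    (3,1)@(7, 3): e=[11,3,-12] → .
  covered (1 px):
    . . . X .
    . . . . .
    . . . . .
    . . . . .
    . . . . .

Final: [[2,0],[3,0],[2,1],[3,1],[1,2],[2,2],[1,3]]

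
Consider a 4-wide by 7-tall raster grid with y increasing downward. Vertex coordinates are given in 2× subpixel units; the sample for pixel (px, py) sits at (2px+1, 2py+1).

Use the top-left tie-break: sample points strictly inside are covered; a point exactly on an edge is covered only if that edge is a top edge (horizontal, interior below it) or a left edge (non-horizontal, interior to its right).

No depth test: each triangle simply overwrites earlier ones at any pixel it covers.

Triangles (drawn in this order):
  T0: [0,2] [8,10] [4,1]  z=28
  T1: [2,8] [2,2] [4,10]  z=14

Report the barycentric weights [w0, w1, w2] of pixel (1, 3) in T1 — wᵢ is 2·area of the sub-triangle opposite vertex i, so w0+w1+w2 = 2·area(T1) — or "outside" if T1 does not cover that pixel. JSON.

T0:
  2·area = 40  (B↔C swapped to make it positive)
  edge (0, 2)→(4, 1): d=(4,-1) top-left  bias=+0
  edge (4, 1)→(8, 10): d=(4,9) right/bottom  bias=-1
  edge (8, 10)→(0, 2): d=(-8,-8) top-left  bias=+0
    (0,1)@(1, 3): e=[5,35,0] → █  [on edge]
    (1,1)@(3, 3): e=[7,17,16] → █
    (2,1)@(5, 3): e=[9,-1,32] → ·
    (0,2)@(1, 5): e=[13,43,-16] → ·
    (1,2)@(3, 5): e=[15,25,0] → █  [on edge]
    (2,2)@(5, 5): e=[17,7,16] → █
    (3,2)@(7, 5): e=[19,-11,32] → ·
    (1,3)@(3, 7): e=[23,33,-16] → ·
    (2,3)@(5, 7): e=[25,15,0] → █  [on edge]
    (3,3)@(7, 7): e=[27,-3,16] → ·
    (2,4)@(5, 9): e=[33,23,-16] → ·
    (3,4)@(7, 9): e=[35,5,0] → █  [on edge]
  covered (6 px):
    · · · ·
    █ █ · ·
    · █ █ ·
    · · █ ·
    · · · █
    · · · ·
    · · · ·
T1:
  2·area = 12
  edge (2, 8)→(2, 2): d=(0,-6) top-left  bias=+0
  edge (2, 2)→(4, 10): d=(2,8) right/bottom  bias=-1
  edge (4, 10)→(2, 8): d=(-2,-2) top-left  bias=+0
    (0,3)@(1, 7): e=[-6,18,0] → ·  [on edge]
    (1,3)@(3, 7): e=[6,2,4] → █
    (2,3)@(5, 7): e=[18,-14,8] → ·
    (1,4)@(3, 9): e=[6,6,0] → █  [on edge]
    (2,4)@(5, 9): e=[18,-10,4] → ·
    (1,5)@(3, 11): e=[6,10,-4] → ·
    (2,5)@(5, 11): e=[18,-6,0] → ·  [on edge]
    (3,6)@(7, 13): e=[30,-18,0] → ·  [on edge]
  covered (2 px):
    · · · ·
    · · · ·
    · · · ·
    · █ · ·
    · █ · ·
    · · · ·
    · · · ·

Answer: [2,4,6]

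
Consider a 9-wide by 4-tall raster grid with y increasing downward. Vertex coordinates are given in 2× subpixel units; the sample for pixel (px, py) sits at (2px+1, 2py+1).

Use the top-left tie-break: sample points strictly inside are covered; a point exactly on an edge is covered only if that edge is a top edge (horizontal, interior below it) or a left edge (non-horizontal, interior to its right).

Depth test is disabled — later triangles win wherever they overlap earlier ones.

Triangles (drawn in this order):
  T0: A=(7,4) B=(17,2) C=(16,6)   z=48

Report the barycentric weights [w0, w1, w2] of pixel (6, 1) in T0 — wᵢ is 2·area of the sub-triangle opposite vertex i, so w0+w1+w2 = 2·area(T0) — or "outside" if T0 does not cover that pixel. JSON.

T0:
  2·area = 38
  edge (7, 4)→(17, 2): d=(10,-2) top-left  bias=+0
  edge (17, 2)→(16, 6): d=(-1,4) right/bottom  bias=-1
  edge (16, 6)→(7, 4): d=(-9,-2) top-left  bias=+0
    (6,1)@(13, 3): e=[2,15,21] → #
    (7,1)@(15, 3): e=[6,7,25] → #
    (8,1)@(17, 3): e=[10,-1,29] → ·
    (6,2)@(13, 5): e=[22,13,3] → #
    (8,2)@(17, 5): e=[30,-3,11] → ·
    (6,3)@(13, 7): e=[42,11,-15] → ·
    (7,3)@(15, 7): e=[46,3,-11] → ·
  covered (4 px):
    · · · · · · · · ·
    · · · · · · # # ·
    · · · · · · # # ·
    · · · · · · · · ·

Final: [15,21,2]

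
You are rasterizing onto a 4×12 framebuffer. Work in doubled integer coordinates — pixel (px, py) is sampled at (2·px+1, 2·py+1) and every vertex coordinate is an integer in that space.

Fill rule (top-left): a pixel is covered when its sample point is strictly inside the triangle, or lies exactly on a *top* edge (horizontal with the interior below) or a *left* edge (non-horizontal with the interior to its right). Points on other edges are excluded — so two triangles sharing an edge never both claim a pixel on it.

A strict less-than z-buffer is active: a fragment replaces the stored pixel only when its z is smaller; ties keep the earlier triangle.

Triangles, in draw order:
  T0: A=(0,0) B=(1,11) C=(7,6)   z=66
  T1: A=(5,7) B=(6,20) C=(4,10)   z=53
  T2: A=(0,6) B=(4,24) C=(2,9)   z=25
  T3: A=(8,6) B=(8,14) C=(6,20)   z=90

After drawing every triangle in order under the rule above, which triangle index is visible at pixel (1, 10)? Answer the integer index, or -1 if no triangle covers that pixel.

T0:
  2·area = 71  (B↔C swapped to make it positive)
  edge (0, 0)→(7, 6): d=(7,6) right/bottom  bias=-1
  edge (7, 6)→(1, 11): d=(-6,5) right/bottom  bias=-1
  edge (1, 11)→(0, 0): d=(-1,-11) top-left  bias=+0
    (0,0)@(1, 1): e=[1,60,10] → █
    (1,0)@(3, 1): e=[-11,50,32] → ·
    (0,1)@(1, 3): e=[15,48,8] → █
    (1,1)@(3, 3): e=[3,38,30] → █
    (2,1)@(5, 3): e=[-9,28,52] → ·
    (0,2)@(1, 5): e=[29,36,6] → █
    (2,2)@(5, 5): e=[5,16,50] → █
    (3,2)@(7, 5): e=[-7,6,72] → ·
    (0,3)@(1, 7): e=[43,24,4] → █
    (3,3)@(7, 7): e=[7,-6,70] → ·
    (0,4)@(1, 9): e=[57,12,2] → █
    (2,4)@(5, 9): e=[33,-8,46] → ·
    (0,5)@(1, 11): e=[71,0,0] → ·  [on edge]
  covered (11 px):
    █ · · ·
    █ █ · ·
    █ █ █ ·
    █ █ █ ·
    █ █ · ·
    · · · ·
    · · · ·
    · · · ·
    · · · ·
    · · · ·
    · · · ·
    · · · ·
T1:
  2·area = 16
  edge (5, 7)→(6, 20): d=(1,13) right/bottom  bias=-1
  edge (6, 20)→(4, 10): d=(-2,-10) top-left  bias=+0
  edge (4, 10)→(5, 7): d=(1,-3) top-left  bias=+0
    (3,0)@(7, 1): e=[-32,48,0] → ·  [on edge]
    (1,2)@(3, 5): e=[24,0,-8] → ·  [on edge]
    (2,3)@(5, 7): e=[0,16,0] → ·  [on edge]
    (2,4)@(5, 9): e=[2,12,2] → █
    (3,4)@(7, 9): e=[-24,32,8] → ·
    (2,5)@(5, 11): e=[4,8,4] → █
    (3,5)@(7, 11): e=[-22,28,10] → ·
    (1,6)@(3, 13): e=[32,-16,0] → ·  [on edge]
    (2,6)@(5, 13): e=[6,4,6] → █
    (3,6)@(7, 13): e=[-20,24,12] → ·
    (2,7)@(5, 15): e=[8,0,8] → █  [on edge]
    (3,7)@(7, 15): e=[-18,20,14] → ·
    (0,9)@(1, 19): e=[64,-48,0] → ·  [on edge]
  covered (4 px):
    · · · ·
    · · · ·
    · · · ·
    · · · ·
    · · █ ·
    · · █ ·
    · · █ ·
    · · █ ·
    · · · ·
    · · · ·
    · · · ·
    · · · ·
T2:
  2·area = 24  (B↔C swapped to make it positive)
  edge (0, 6)→(2, 9): d=(2,3) right/bottom  bias=-1
  edge (2, 9)→(4, 24): d=(2,15) right/bottom  bias=-1
  edge (4, 24)→(0, 6): d=(-4,-18) top-left  bias=+0
    (0,4)@(1, 9): e=[3,15,6] → █
    (1,4)@(3, 9): e=[-3,-15,42] → ·
    (0,5)@(1, 11): e=[7,19,-2] → ·
    (1,8)@(3, 17): e=[13,1,10] → █
    (2,8)@(5, 17): e=[7,-29,46] → ·
    (1,9)@(3, 19): e=[17,5,2] → █
    (2,9)@(5, 19): e=[11,-25,38] → ·
    (1,10)@(3, 21): e=[21,9,-6] → ·
  covered (3 px):
    · · · ·
    · · · ·
    · · · ·
    · · · ·
    █ · · ·
    · · · ·
    · · · ·
    · · · ·
    · █ · ·
    · █ · ·
    · · · ·
    · · · ·
T3:
  2·area = 16
  edge (8, 6)→(8, 14): d=(0,8) right/bottom  bias=-1
  edge (8, 14)→(6, 20): d=(-2,6) right/bottom  bias=-1
  edge (6, 20)→(8, 6): d=(2,-14) top-left  bias=+0
    (3,6)@(7, 13): e=[8,8,0] → █  [on edge]
    (3,7)@(7, 15): e=[8,4,4] → █
    (3,8)@(7, 17): e=[8,0,8] → ·  [on edge]
    (2,11)@(5, 23): e=[24,0,-8] → ·  [on edge]
  covered (2 px):
    · · · ·
    · · · ·
    · · · ·
    · · · ·
    · · · ·
    · · · ·
    · · · █
    · · · █
    · · · ·
    · · · ·
    · · · ·
    · · · ·

Z-buffer (winner per pixel, '.' = empty):
  0 . . .
  0 0 . .
  0 0 0 .
  0 0 0 .
  2 0 1 .
  . . 1 .
  . . 1 3
  . . 1 3
  . 2 . .
  . 2 . .
  . . . .
  . . . .

Result: -1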